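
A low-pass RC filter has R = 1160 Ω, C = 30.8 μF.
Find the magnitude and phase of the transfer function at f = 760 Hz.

Step 1 — Angular frequency: ω = 2π·760 = 4775 rad/s.
Step 2 — Transfer function: H(jω) = 1/(1 + jωRC).
Step 3 — Denominator: 1 + jωRC = 1 + j·4775·1160·3.08e-05 = 1 + j170.6.
Step 4 — H = 3.435e-05 - j0.005861.
Step 5 — Magnitude: |H| = 0.005861 (-44.6 dB); phase: φ = -89.7°.

|H| = 0.005861 (-44.6 dB), φ = -89.7°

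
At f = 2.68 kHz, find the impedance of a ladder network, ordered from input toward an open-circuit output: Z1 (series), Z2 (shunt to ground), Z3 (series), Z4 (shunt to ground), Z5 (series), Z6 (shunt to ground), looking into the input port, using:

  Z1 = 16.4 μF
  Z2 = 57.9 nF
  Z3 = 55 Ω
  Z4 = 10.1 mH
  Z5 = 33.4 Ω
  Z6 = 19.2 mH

Step 1 — Angular frequency: ω = 2π·f = 2π·2680 = 1.684e+04 rad/s.
Step 2 — Component impedances:
  Z1: Z = 1/(jωC) = -j/(ω·C) = 0 - j3.621 Ω
  Z2: Z = 1/(jωC) = -j/(ω·C) = 0 - j1026 Ω
  Z3: Z = R = 55 Ω
  Z4: Z = jωL = j·1.684e+04·0.0101 = 0 + j170.1 Ω
  Z5: Z = R = 33.4 Ω
  Z6: Z = jωL = j·1.684e+04·0.0192 = 0 + j323.3 Ω
Step 3 — Ladder network (open output): work backward from the far end, alternating series and parallel combinations. Z_in = 73.94 + j117 Ω = 138.4∠57.7° Ω.

Z = 73.94 + j117 Ω = 138.4∠57.7° Ω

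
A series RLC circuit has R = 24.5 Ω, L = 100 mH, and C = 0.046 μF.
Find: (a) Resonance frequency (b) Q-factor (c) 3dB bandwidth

Step 1 — Resonance condition Im(Z)=0 gives ω₀ = 1/√(LC).
Step 2 — ω₀ = 1/√(0.1·4.6e-08) = 1.474e+04 rad/s.
Step 3 — f₀ = ω₀/(2π) = 2347 Hz.
Step 4 — Series Q: Q = ω₀L/R = 1.474e+04·0.1/24.5 = 60.18.
Step 5 — 3dB bandwidth: Δω = ω₀/Q = 245 rad/s; BW = Δω/(2π) = 38.99 Hz.

(a) f₀ = 2347 Hz  (b) Q = 60.18  (c) BW = 38.99 Hz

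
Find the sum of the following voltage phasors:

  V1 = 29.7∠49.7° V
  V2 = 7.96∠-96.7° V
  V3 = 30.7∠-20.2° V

Step 1 — Convert each phasor to rectangular form:
  V1 = 29.7·(cos(49.7°) + j·sin(49.7°)) = 19.21 + j22.65 V
  V2 = 7.96·(cos(-96.7°) + j·sin(-96.7°)) = -0.9287 - j7.906 V
  V3 = 30.7·(cos(-20.2°) + j·sin(-20.2°)) = 28.81 - j10.6 V
Step 2 — Sum components: V_total = 47.09 + j4.145 V.
Step 3 — Convert to polar: |V_total| = 47.27 V, ∠V_total = 5.0°.

V_total = 47.27∠5.0° V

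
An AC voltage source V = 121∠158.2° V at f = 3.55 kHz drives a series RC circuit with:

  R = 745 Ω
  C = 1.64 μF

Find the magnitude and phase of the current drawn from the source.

Step 1 — Angular frequency: ω = 2π·f = 2π·3550 = 2.231e+04 rad/s.
Step 2 — Component impedances:
  R: Z = R = 745 Ω
  C: Z = 1/(jωC) = -j/(ω·C) = 0 - j27.34 Ω
Step 3 — Series combination: Z_total = R + C = 745 - j27.34 Ω = 745.5∠-2.1° Ω.
Step 4 — Source phasor: V = 121∠158.2° V = -112.3 + j44.94 V.
Step 5 — Ohm's law: I = V / Z_total = (-112.3 + j44.94) / (745 - j27.34) = -0.1528 + j0.05471 A.
Step 6 — Convert to polar: |I| = 0.1623 A, ∠I = 160.3°.

I = 0.1623∠160.3° A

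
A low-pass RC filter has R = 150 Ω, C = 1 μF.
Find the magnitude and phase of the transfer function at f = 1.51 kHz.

Step 1 — Angular frequency: ω = 2π·1510 = 9488 rad/s.
Step 2 — Transfer function: H(jω) = 1/(1 + jωRC).
Step 3 — Denominator: 1 + jωRC = 1 + j·9488·150·1e-06 = 1 + j1.423.
Step 4 — H = 0.3305 - j0.4704.
Step 5 — Magnitude: |H| = 0.5749 (-4.8 dB); phase: φ = -54.9°.

|H| = 0.5749 (-4.8 dB), φ = -54.9°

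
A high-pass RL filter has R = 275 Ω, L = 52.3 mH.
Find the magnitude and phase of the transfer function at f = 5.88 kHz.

Step 1 — Angular frequency: ω = 2π·5880 = 3.695e+04 rad/s.
Step 2 — Transfer function: H(jω) = jωL/(R + jωL).
Step 3 — Numerator jωL = j·1932; denominator R + jωL = 275 + j1932.
Step 4 — H = 0.9801 + j0.1395.
Step 5 — Magnitude: |H| = 0.99 (-0.1 dB); phase: φ = 8.1°.

|H| = 0.99 (-0.1 dB), φ = 8.1°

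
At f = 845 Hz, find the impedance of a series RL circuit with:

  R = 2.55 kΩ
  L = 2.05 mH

Step 1 — Angular frequency: ω = 2π·f = 2π·845 = 5309 rad/s.
Step 2 — Component impedances:
  R: Z = R = 2550 Ω
  L: Z = jωL = j·5309·0.00205 = 0 + j10.88 Ω
Step 3 — Series combination: Z_total = R + L = 2550 + j10.88 Ω = 2550∠0.2° Ω.

Z = 2550 + j10.88 Ω = 2550∠0.2° Ω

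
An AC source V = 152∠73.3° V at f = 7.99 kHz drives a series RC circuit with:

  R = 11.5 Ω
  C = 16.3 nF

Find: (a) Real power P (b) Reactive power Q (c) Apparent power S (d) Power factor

Step 1 — Angular frequency: ω = 2π·f = 2π·7990 = 5.02e+04 rad/s.
Step 2 — Component impedances:
  R: Z = R = 11.5 Ω
  C: Z = 1/(jωC) = -j/(ω·C) = 0 - j1222 Ω
Step 3 — Series combination: Z_total = R + C = 11.5 - j1222 Ω = 1222∠-89.5° Ω.
Step 4 — Source phasor: V = 152∠73.3° V = 43.68 + j145.6 V.
Step 5 — Current: I = V / Z = -0.1188 + j0.03686 A = 0.1244∠162.8° A.
Step 6 — Complex power: S = V·I* = 0.1779 - j18.9 VA.
Step 7 — Real power: P = Re(S) = 0.1779 W.
Step 8 — Reactive power: Q = Im(S) = -18.9 VAR.
Step 9 — Apparent power: |S| = 18.91 VA.
Step 10 — Power factor: PF = P/|S| = 0.00941 (leading).

(a) P = 0.1779 W  (b) Q = -18.9 VAR  (c) S = 18.91 VA  (d) PF = 0.00941 (leading)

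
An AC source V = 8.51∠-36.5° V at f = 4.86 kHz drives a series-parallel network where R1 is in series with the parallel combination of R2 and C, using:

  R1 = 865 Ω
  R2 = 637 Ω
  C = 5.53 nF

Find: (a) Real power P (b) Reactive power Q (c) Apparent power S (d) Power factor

Step 1 — Angular frequency: ω = 2π·f = 2π·4860 = 3.054e+04 rad/s.
Step 2 — Component impedances:
  R1: Z = R = 865 Ω
  R2: Z = R = 637 Ω
  C: Z = 1/(jωC) = -j/(ω·C) = 0 - j5922 Ω
Step 3 — Parallel branch: R2 || C = 1/(1/R2 + 1/C) = 629.7 - j67.74 Ω.
Step 4 — Series with R1: Z_total = R1 + (R2 || C) = 1495 - j67.74 Ω = 1496∠-2.6° Ω.
Step 5 — Source phasor: V = 8.51∠-36.5° V = 6.841 - j5.062 V.
Step 6 — Current: I = V / Z = 0.00472 - j0.003173 A = 0.005688∠-33.9° A.
Step 7 — Complex power: S = V·I* = 0.04835 - j0.002191 VA.
Step 8 — Real power: P = Re(S) = 0.04835 W.
Step 9 — Reactive power: Q = Im(S) = -0.002191 VAR.
Step 10 — Apparent power: |S| = 0.0484 VA.
Step 11 — Power factor: PF = P/|S| = 0.999 (leading).

(a) P = 0.04835 W  (b) Q = -0.002191 VAR  (c) S = 0.0484 VA  (d) PF = 0.999 (leading)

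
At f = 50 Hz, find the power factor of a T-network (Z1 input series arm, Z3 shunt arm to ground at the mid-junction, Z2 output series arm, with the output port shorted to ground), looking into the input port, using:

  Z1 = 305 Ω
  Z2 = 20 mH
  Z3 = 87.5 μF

Step 1 — Angular frequency: ω = 2π·f = 2π·50 = 314.2 rad/s.
Step 2 — Component impedances:
  Z1: Z = R = 305 Ω
  Z2: Z = jωL = j·314.2·0.02 = 0 + j6.283 Ω
  Z3: Z = 1/(jωC) = -j/(ω·C) = 0 - j36.38 Ω
Step 3 — With the output port shorted to ground, the output series arm Z2 runs from the junction to ground; the shunt arm Z3 also runs from the junction to ground. They appear in parallel: Z3 || Z2 = 0 + j7.595 Ω.
Step 4 — Series with input arm Z1: Z_in = Z1 + (Z3 || Z2) = 305 + j7.595 Ω = 305.1∠1.4° Ω.
Step 5 — Power factor: PF = cos(φ) = Re(Z)/|Z| = 305/305.1 = 0.9997.
Step 6 — Type: Im(Z) = 7.595 ⇒ lagging (phase φ = 1.4°).

PF = 0.9997 (lagging, φ = 1.4°)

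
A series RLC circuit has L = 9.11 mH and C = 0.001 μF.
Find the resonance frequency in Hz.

Step 1 — Resonance condition Im(Z)=0 gives ω₀ = 1/√(LC).
Step 2 — ω₀ = 1/√(0.00911·1e-09) = 3.313e+05 rad/s.
Step 3 — f₀ = ω₀/(2π) = 5.273e+04 Hz.

f₀ = 5.273e+04 Hz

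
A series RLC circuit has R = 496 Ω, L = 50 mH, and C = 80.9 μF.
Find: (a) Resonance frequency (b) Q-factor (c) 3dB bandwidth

Step 1 — Resonance condition Im(Z)=0 gives ω₀ = 1/√(LC).
Step 2 — ω₀ = 1/√(0.05·8.09e-05) = 497.2 rad/s.
Step 3 — f₀ = ω₀/(2π) = 79.13 Hz.
Step 4 — Series Q: Q = ω₀L/R = 497.2·0.05/496 = 0.05012.
Step 5 — 3dB bandwidth: Δω = ω₀/Q = 9920 rad/s; BW = Δω/(2π) = 1579 Hz.

(a) f₀ = 79.13 Hz  (b) Q = 0.05012  (c) BW = 1579 Hz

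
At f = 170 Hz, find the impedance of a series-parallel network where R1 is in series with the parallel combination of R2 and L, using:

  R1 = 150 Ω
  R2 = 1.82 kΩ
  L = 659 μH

Step 1 — Angular frequency: ω = 2π·f = 2π·170 = 1068 rad/s.
Step 2 — Component impedances:
  R1: Z = R = 150 Ω
  R2: Z = R = 1820 Ω
  L: Z = jωL = j·1068·0.000659 = 0 + j0.7039 Ω
Step 3 — Parallel branch: R2 || L = 1/(1/R2 + 1/L) = 0.0002722 + j0.7039 Ω.
Step 4 — Series with R1: Z_total = R1 + (R2 || L) = 150 + j0.7039 Ω = 150∠0.3° Ω.

Z = 150 + j0.7039 Ω = 150∠0.3° Ω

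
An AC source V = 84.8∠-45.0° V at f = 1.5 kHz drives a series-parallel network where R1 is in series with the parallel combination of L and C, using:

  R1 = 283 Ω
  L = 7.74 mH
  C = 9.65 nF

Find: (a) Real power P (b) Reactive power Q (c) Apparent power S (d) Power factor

Step 1 — Angular frequency: ω = 2π·f = 2π·1500 = 9425 rad/s.
Step 2 — Component impedances:
  R1: Z = R = 283 Ω
  L: Z = jωL = j·9425·0.00774 = 0 + j72.95 Ω
  C: Z = 1/(jωC) = -j/(ω·C) = 0 - j1.1e+04 Ω
Step 3 — Parallel branch: L || C = 1/(1/L + 1/C) = 0 + j73.43 Ω.
Step 4 — Series with R1: Z_total = R1 + (L || C) = 283 + j73.43 Ω = 292.4∠14.5° Ω.
Step 5 — Source phasor: V = 84.8∠-45.0° V = 59.96 - j59.96 V.
Step 6 — Current: I = V / Z = 0.147 - j0.25 A = 0.29∠-59.5° A.
Step 7 — Complex power: S = V·I* = 23.81 + j6.178 VA.
Step 8 — Real power: P = Re(S) = 23.81 W.
Step 9 — Reactive power: Q = Im(S) = 6.178 VAR.
Step 10 — Apparent power: |S| = 24.6 VA.
Step 11 — Power factor: PF = P/|S| = 0.9679 (lagging).

(a) P = 23.81 W  (b) Q = 6.178 VAR  (c) S = 24.6 VA  (d) PF = 0.9679 (lagging)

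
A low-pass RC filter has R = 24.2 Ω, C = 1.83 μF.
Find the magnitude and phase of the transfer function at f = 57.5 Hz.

Step 1 — Angular frequency: ω = 2π·57.5 = 361.3 rad/s.
Step 2 — Transfer function: H(jω) = 1/(1 + jωRC).
Step 3 — Denominator: 1 + jωRC = 1 + j·361.3·24.2·1.83e-06 = 1 + j0.016.
Step 4 — H = 0.9997 - j0.016.
Step 5 — Magnitude: |H| = 0.9999 (-0.0 dB); phase: φ = -0.9°.

|H| = 0.9999 (-0.0 dB), φ = -0.9°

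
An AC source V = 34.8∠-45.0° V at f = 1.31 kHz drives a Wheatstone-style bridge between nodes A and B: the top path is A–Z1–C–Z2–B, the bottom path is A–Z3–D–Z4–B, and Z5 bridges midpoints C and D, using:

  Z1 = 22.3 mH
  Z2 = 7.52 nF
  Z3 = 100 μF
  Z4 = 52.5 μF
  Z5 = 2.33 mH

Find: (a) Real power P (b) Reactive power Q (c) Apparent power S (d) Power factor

Step 1 — Angular frequency: ω = 2π·f = 2π·1310 = 8231 rad/s.
Step 2 — Component impedances:
  Z1: Z = jωL = j·8231·0.0223 = 0 + j183.6 Ω
  Z2: Z = 1/(jωC) = -j/(ω·C) = 0 - j1.616e+04 Ω
  Z3: Z = 1/(jωC) = -j/(ω·C) = 0 - j1.215 Ω
  Z4: Z = 1/(jωC) = -j/(ω·C) = 0 - j2.314 Ω
  Z5: Z = jωL = j·8231·0.00233 = 0 + j19.18 Ω
Step 3 — Bridge requires nodal analysis (the Z5 bridge couples midpoints C and D, so the two paths cannot be reduced to a simple series/parallel combination). Setting node B to ground and injecting 1 A at node A, the 3-node admittance system at A, C, D solves to V_A = Z_AB = 0 - j3.536 Ω = 3.536∠-90.0° Ω.
Step 4 — Source phasor: V = 34.8∠-45.0° V = 24.61 - j24.61 V.
Step 5 — Current: I = V / Z = 6.959 + j6.959 A = 9.842∠45.0° A.
Step 6 — Complex power: S = V·I* = 0 - j342.5 VA.
Step 7 — Real power: P = Re(S) = 0 W.
Step 8 — Reactive power: Q = Im(S) = -342.5 VAR.
Step 9 — Apparent power: |S| = 342.5 VA.
Step 10 — Power factor: PF = P/|S| = 0 (leading).

(a) P = 0 W  (b) Q = -342.5 VAR  (c) S = 342.5 VA  (d) PF = 0 (leading)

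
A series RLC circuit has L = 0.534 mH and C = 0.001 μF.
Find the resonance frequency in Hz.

Step 1 — Resonance condition Im(Z)=0 gives ω₀ = 1/√(LC).
Step 2 — ω₀ = 1/√(0.000534·1e-09) = 1.368e+06 rad/s.
Step 3 — f₀ = ω₀/(2π) = 2.178e+05 Hz.

f₀ = 2.178e+05 Hz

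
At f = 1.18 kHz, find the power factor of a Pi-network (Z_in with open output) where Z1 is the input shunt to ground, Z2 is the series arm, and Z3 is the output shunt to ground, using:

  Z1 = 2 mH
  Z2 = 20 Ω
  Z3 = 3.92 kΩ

Step 1 — Angular frequency: ω = 2π·f = 2π·1180 = 7414 rad/s.
Step 2 — Component impedances:
  Z1: Z = jωL = j·7414·0.002 = 0 + j14.83 Ω
  Z2: Z = R = 20 Ω
  Z3: Z = R = 3920 Ω
Step 3 — With open output, the series arm Z2 and the output shunt Z3 appear in series to ground: Z2 + Z3 = 3940 Ω.
Step 4 — Parallel with input shunt Z1: Z_in = Z1 || (Z2 + Z3) = 0.05581 + j14.83 Ω = 14.83∠89.8° Ω.
Step 5 — Power factor: PF = cos(φ) = Re(Z)/|Z| = 0.055806/14.828 = 0.003764.
Step 6 — Type: Im(Z) = 14.83 ⇒ lagging (phase φ = 89.8°).

PF = 0.003764 (lagging, φ = 89.8°)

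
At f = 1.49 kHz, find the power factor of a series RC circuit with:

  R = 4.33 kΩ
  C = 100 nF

Step 1 — Angular frequency: ω = 2π·f = 2π·1490 = 9362 rad/s.
Step 2 — Component impedances:
  R: Z = R = 4330 Ω
  C: Z = 1/(jωC) = -j/(ω·C) = 0 - j1068 Ω
Step 3 — Series combination: Z_total = R + C = 4330 - j1068 Ω = 4460∠-13.9° Ω.
Step 4 — Power factor: PF = cos(φ) = Re(Z)/|Z| = 4330/4460 = 0.9709.
Step 5 — Type: Im(Z) = -1068 ⇒ leading (phase φ = -13.9°).

PF = 0.9709 (leading, φ = -13.9°)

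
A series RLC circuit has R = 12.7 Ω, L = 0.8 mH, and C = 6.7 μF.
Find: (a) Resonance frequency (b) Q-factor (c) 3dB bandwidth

Step 1 — Resonance: ω₀ = 1/√(LC) = 1/√(0.0008·6.7e-06) = 1.366e+04 rad/s.
Step 2 — f₀ = ω₀/(2π) = 2174 Hz.
Step 3 — Series Q: Q = ω₀L/R = 1.366e+04·0.0008/12.7 = 0.8604.
Step 4 — Bandwidth: Δω = ω₀/Q = 1.588e+04 rad/s; BW = Δω/(2π) = 2527 Hz.

(a) f₀ = 2174 Hz  (b) Q = 0.8604  (c) BW = 2527 Hz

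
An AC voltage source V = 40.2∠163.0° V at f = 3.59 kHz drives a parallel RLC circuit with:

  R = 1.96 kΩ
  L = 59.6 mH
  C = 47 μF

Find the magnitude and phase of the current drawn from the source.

Step 1 — Angular frequency: ω = 2π·f = 2π·3590 = 2.256e+04 rad/s.
Step 2 — Component impedances:
  R: Z = R = 1960 Ω
  L: Z = jωL = j·2.256e+04·0.0596 = 0 + j1344 Ω
  C: Z = 1/(jωC) = -j/(ω·C) = 0 - j0.9433 Ω
Step 3 — Parallel combination: 1/Z_total = 1/R + 1/L + 1/C; Z_total = 0.0004546 - j0.9439 Ω = 0.9439∠-90.0° Ω.
Step 4 — Source phasor: V = 40.2∠163.0° V = -38.44 + j11.75 V.
Step 5 — Ohm's law: I = V / Z_total = (-38.44 + j11.75) / (0.0004546 - j0.9439) = -12.47 - j40.72 A.
Step 6 — Convert to polar: |I| = 42.59 A, ∠I = -107.0°.

I = 42.59∠-107.0° A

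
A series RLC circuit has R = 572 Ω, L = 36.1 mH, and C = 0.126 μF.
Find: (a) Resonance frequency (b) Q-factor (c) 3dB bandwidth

Step 1 — Resonance: ω₀ = 1/√(LC) = 1/√(0.0361·1.26e-07) = 1.483e+04 rad/s.
Step 2 — f₀ = ω₀/(2π) = 2360 Hz.
Step 3 — Series Q: Q = ω₀L/R = 1.483e+04·0.0361/572 = 0.9358.
Step 4 — Bandwidth: Δω = ω₀/Q = 1.584e+04 rad/s; BW = Δω/(2π) = 2522 Hz.

(a) f₀ = 2360 Hz  (b) Q = 0.9358  (c) BW = 2522 Hz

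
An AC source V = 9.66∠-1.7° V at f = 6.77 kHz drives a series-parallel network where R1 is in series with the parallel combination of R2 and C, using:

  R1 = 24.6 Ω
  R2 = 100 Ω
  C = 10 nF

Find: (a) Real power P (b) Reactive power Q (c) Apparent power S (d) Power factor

Step 1 — Angular frequency: ω = 2π·f = 2π·6770 = 4.254e+04 rad/s.
Step 2 — Component impedances:
  R1: Z = R = 24.6 Ω
  R2: Z = R = 100 Ω
  C: Z = 1/(jωC) = -j/(ω·C) = 0 - j2351 Ω
Step 3 — Parallel branch: R2 || C = 1/(1/R2 + 1/C) = 99.82 - j4.246 Ω.
Step 4 — Series with R1: Z_total = R1 + (R2 || C) = 124.4 - j4.246 Ω = 124.5∠-2.0° Ω.
Step 5 — Source phasor: V = 9.66∠-1.7° V = 9.656 - j0.2866 V.
Step 6 — Current: I = V / Z = 0.07759 + j0.0003448 A = 0.0776∠0.3° A.
Step 7 — Complex power: S = V·I* = 0.7491 - j0.02557 VA.
Step 8 — Real power: P = Re(S) = 0.7491 W.
Step 9 — Reactive power: Q = Im(S) = -0.02557 VAR.
Step 10 — Apparent power: |S| = 0.7496 VA.
Step 11 — Power factor: PF = P/|S| = 0.9994 (leading).

(a) P = 0.7491 W  (b) Q = -0.02557 VAR  (c) S = 0.7496 VA  (d) PF = 0.9994 (leading)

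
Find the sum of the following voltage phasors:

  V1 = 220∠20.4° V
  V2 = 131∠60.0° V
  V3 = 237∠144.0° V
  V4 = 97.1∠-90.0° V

Step 1 — Convert each phasor to rectangular form:
  V1 = 220·(cos(20.4°) + j·sin(20.4°)) = 206.2 + j76.69 V
  V2 = 131·(cos(60.0°) + j·sin(60.0°)) = 65.5 + j113.4 V
  V3 = 237·(cos(144.0°) + j·sin(144.0°)) = -191.7 + j139.3 V
  V4 = 97.1·(cos(-90.0°) + j·sin(-90.0°)) = 0 - j97.1 V
Step 2 — Sum components: V_total = 79.97 + j232.3 V.
Step 3 — Convert to polar: |V_total| = 245.7 V, ∠V_total = 71.0°.

V_total = 245.7∠71.0° V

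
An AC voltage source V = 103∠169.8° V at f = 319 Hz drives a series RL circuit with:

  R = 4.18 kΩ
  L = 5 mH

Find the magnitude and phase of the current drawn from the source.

Step 1 — Angular frequency: ω = 2π·f = 2π·319 = 2004 rad/s.
Step 2 — Component impedances:
  R: Z = R = 4180 Ω
  L: Z = jωL = j·2004·0.005 = 0 + j10.02 Ω
Step 3 — Series combination: Z_total = R + L = 4180 + j10.02 Ω = 4180∠0.1° Ω.
Step 4 — Source phasor: V = 103∠169.8° V = -101.4 + j18.24 V.
Step 5 — Ohm's law: I = V / Z_total = (-101.4 + j18.24) / (4180 + j10.02) = -0.02424 + j0.004422 A.
Step 6 — Convert to polar: |I| = 0.02464 A, ∠I = 169.7°.

I = 0.02464∠169.7° A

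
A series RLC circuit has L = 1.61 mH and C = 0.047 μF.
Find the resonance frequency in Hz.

Step 1 — Resonance condition Im(Z)=0 gives ω₀ = 1/√(LC).
Step 2 — ω₀ = 1/√(0.00161·4.7e-08) = 1.15e+05 rad/s.
Step 3 — f₀ = ω₀/(2π) = 1.83e+04 Hz.

f₀ = 1.83e+04 Hz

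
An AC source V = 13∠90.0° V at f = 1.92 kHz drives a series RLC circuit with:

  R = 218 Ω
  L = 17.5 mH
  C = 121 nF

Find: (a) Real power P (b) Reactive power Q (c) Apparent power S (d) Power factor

Step 1 — Angular frequency: ω = 2π·f = 2π·1920 = 1.206e+04 rad/s.
Step 2 — Component impedances:
  R: Z = R = 218 Ω
  L: Z = jωL = j·1.206e+04·0.0175 = 0 + j211.1 Ω
  C: Z = 1/(jωC) = -j/(ω·C) = 0 - j685.1 Ω
Step 3 — Series combination: Z_total = R + L + C = 218 - j474 Ω = 521.7∠-65.3° Ω.
Step 4 — Source phasor: V = 13∠90.0° V = 0 + j13 V.
Step 5 — Current: I = V / Z = -0.02264 + j0.01041 A = 0.02492∠155.3° A.
Step 6 — Complex power: S = V·I* = 0.1354 - j0.2943 VA.
Step 7 — Real power: P = Re(S) = 0.1354 W.
Step 8 — Reactive power: Q = Im(S) = -0.2943 VAR.
Step 9 — Apparent power: |S| = 0.324 VA.
Step 10 — Power factor: PF = P/|S| = 0.4179 (leading).

(a) P = 0.1354 W  (b) Q = -0.2943 VAR  (c) S = 0.324 VA  (d) PF = 0.4179 (leading)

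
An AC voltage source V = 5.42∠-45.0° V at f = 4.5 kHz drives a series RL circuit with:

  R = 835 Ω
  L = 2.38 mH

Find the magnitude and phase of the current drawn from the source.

Step 1 — Angular frequency: ω = 2π·f = 2π·4500 = 2.827e+04 rad/s.
Step 2 — Component impedances:
  R: Z = R = 835 Ω
  L: Z = jωL = j·2.827e+04·0.00238 = 0 + j67.29 Ω
Step 3 — Series combination: Z_total = R + L = 835 + j67.29 Ω = 837.7∠4.6° Ω.
Step 4 — Source phasor: V = 5.42∠-45.0° V = 3.833 - j3.833 V.
Step 5 — Ohm's law: I = V / Z_total = (3.833 - j3.833) / (835 + j67.29) = 0.004193 - j0.004928 A.
Step 6 — Convert to polar: |I| = 0.00647 A, ∠I = -49.6°.

I = 0.00647∠-49.6° A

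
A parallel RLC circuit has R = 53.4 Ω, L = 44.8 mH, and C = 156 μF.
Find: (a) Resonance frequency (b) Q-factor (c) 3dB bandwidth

Step 1 — Resonance: ω₀ = 1/√(LC) = 1/√(0.0448·0.000156) = 378.3 rad/s.
Step 2 — f₀ = ω₀/(2π) = 60.2 Hz.
Step 3 — Parallel Q: Q = R/(ω₀L) = 53.4/(378.3·0.0448) = 3.151.
Step 4 — Bandwidth: Δω = ω₀/Q = 120 rad/s; BW = Δω/(2π) = 19.11 Hz.

(a) f₀ = 60.2 Hz  (b) Q = 3.151  (c) BW = 19.11 Hz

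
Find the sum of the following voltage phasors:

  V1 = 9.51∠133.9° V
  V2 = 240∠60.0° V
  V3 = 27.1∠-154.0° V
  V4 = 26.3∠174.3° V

Step 1 — Convert each phasor to rectangular form:
  V1 = 9.51·(cos(133.9°) + j·sin(133.9°)) = -6.594 + j6.852 V
  V2 = 240·(cos(60.0°) + j·sin(60.0°)) = 120 + j207.8 V
  V3 = 27.1·(cos(-154.0°) + j·sin(-154.0°)) = -24.36 - j11.88 V
  V4 = 26.3·(cos(174.3°) + j·sin(174.3°)) = -26.17 + j2.612 V
Step 2 — Sum components: V_total = 62.88 + j205.4 V.
Step 3 — Convert to polar: |V_total| = 214.8 V, ∠V_total = 73.0°.

V_total = 214.8∠73.0° V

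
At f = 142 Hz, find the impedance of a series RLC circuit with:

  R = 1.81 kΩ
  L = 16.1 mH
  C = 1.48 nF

Step 1 — Angular frequency: ω = 2π·f = 2π·142 = 892.2 rad/s.
Step 2 — Component impedances:
  R: Z = R = 1810 Ω
  L: Z = jωL = j·892.2·0.0161 = 0 + j14.36 Ω
  C: Z = 1/(jωC) = -j/(ω·C) = 0 - j7.573e+05 Ω
Step 3 — Series combination: Z_total = R + L + C = 1810 - j7.573e+05 Ω = 7.573e+05∠-89.9° Ω.

Z = 1810 - j7.573e+05 Ω = 7.573e+05∠-89.9° Ω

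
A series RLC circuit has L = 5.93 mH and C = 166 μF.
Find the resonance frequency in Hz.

Step 1 — Resonance condition Im(Z)=0 gives ω₀ = 1/√(LC).
Step 2 — ω₀ = 1/√(0.00593·0.000166) = 1008 rad/s.
Step 3 — f₀ = ω₀/(2π) = 160.4 Hz.

f₀ = 160.4 Hz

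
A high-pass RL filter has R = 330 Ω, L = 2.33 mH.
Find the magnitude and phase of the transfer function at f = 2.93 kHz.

Step 1 — Angular frequency: ω = 2π·2930 = 1.841e+04 rad/s.
Step 2 — Transfer function: H(jω) = jωL/(R + jωL).
Step 3 — Numerator jωL = j·42.89; denominator R + jωL = 330 + j42.89.
Step 4 — H = 0.01662 + j0.1278.
Step 5 — Magnitude: |H| = 0.1289 (-17.8 dB); phase: φ = 82.6°.

|H| = 0.1289 (-17.8 dB), φ = 82.6°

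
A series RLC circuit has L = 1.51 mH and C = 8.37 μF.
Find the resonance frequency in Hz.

Step 1 — Resonance condition Im(Z)=0 gives ω₀ = 1/√(LC).
Step 2 — ω₀ = 1/√(0.00151·8.37e-06) = 8895 rad/s.
Step 3 — f₀ = ω₀/(2π) = 1416 Hz.

f₀ = 1416 Hz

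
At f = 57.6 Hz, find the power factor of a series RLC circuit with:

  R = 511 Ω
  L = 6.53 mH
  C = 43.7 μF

Step 1 — Angular frequency: ω = 2π·f = 2π·57.6 = 361.9 rad/s.
Step 2 — Component impedances:
  R: Z = R = 511 Ω
  L: Z = jωL = j·361.9·0.00653 = 0 + j2.363 Ω
  C: Z = 1/(jωC) = -j/(ω·C) = 0 - j63.23 Ω
Step 3 — Series combination: Z_total = R + L + C = 511 - j60.87 Ω = 514.6∠-6.8° Ω.
Step 4 — Power factor: PF = cos(φ) = Re(Z)/|Z| = 511/514.6 = 0.993.
Step 5 — Type: Im(Z) = -60.87 ⇒ leading (phase φ = -6.8°).

PF = 0.993 (leading, φ = -6.8°)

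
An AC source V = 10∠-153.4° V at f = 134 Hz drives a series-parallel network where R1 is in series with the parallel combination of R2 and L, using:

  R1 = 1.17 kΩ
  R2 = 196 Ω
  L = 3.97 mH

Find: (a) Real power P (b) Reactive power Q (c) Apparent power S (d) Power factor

Step 1 — Angular frequency: ω = 2π·f = 2π·134 = 841.9 rad/s.
Step 2 — Component impedances:
  R1: Z = R = 1170 Ω
  R2: Z = R = 196 Ω
  L: Z = jωL = j·841.9·0.00397 = 0 + j3.343 Ω
Step 3 — Parallel branch: R2 || L = 1/(1/R2 + 1/L) = 0.05699 + j3.342 Ω.
Step 4 — Series with R1: Z_total = R1 + (R2 || L) = 1170 + j3.342 Ω = 1170∠0.2° Ω.
Step 5 — Source phasor: V = 10∠-153.4° V = -8.942 - j4.478 V.
Step 6 — Current: I = V / Z = -0.007653 - j0.003805 A = 0.008547∠-153.6° A.
Step 7 — Complex power: S = V·I* = 0.08547 + j0.0002441 VA.
Step 8 — Real power: P = Re(S) = 0.08547 W.
Step 9 — Reactive power: Q = Im(S) = 0.0002441 VAR.
Step 10 — Apparent power: |S| = 0.08547 VA.
Step 11 — Power factor: PF = P/|S| = 1 (lagging).

(a) P = 0.08547 W  (b) Q = 0.0002441 VAR  (c) S = 0.08547 VA  (d) PF = 1 (lagging)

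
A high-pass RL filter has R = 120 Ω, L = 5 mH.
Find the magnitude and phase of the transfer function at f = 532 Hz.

Step 1 — Angular frequency: ω = 2π·532 = 3343 rad/s.
Step 2 — Transfer function: H(jω) = jωL/(R + jωL).
Step 3 — Numerator jωL = j·16.71; denominator R + jωL = 120 + j16.71.
Step 4 — H = 0.01903 + j0.1366.
Step 5 — Magnitude: |H| = 0.1379 (-17.2 dB); phase: φ = 82.1°.

|H| = 0.1379 (-17.2 dB), φ = 82.1°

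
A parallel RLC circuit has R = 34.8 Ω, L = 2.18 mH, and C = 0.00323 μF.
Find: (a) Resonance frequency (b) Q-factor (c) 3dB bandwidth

Step 1 — Resonance: ω₀ = 1/√(LC) = 1/√(0.00218·3.23e-09) = 3.769e+05 rad/s.
Step 2 — f₀ = ω₀/(2π) = 5.998e+04 Hz.
Step 3 — Parallel Q: Q = R/(ω₀L) = 34.8/(3.769e+05·0.00218) = 0.04236.
Step 4 — Bandwidth: Δω = ω₀/Q = 8.896e+06 rad/s; BW = Δω/(2π) = 1.416e+06 Hz.

(a) f₀ = 5.998e+04 Hz  (b) Q = 0.04236  (c) BW = 1.416e+06 Hz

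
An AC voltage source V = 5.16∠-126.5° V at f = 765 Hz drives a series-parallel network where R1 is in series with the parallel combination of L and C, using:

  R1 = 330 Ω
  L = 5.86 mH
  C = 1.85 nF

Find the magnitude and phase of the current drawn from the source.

Step 1 — Angular frequency: ω = 2π·f = 2π·765 = 4807 rad/s.
Step 2 — Component impedances:
  R1: Z = R = 330 Ω
  L: Z = jωL = j·4807·0.00586 = 0 + j28.17 Ω
  C: Z = 1/(jωC) = -j/(ω·C) = 0 - j1.125e+05 Ω
Step 3 — Parallel branch: L || C = 1/(1/L + 1/C) = 0 + j28.17 Ω.
Step 4 — Series with R1: Z_total = R1 + (L || C) = 330 + j28.17 Ω = 331.2∠4.9° Ω.
Step 5 — Source phasor: V = 5.16∠-126.5° V = -3.069 - j4.148 V.
Step 6 — Ohm's law: I = V / Z_total = (-3.069 - j4.148) / (330 + j28.17) = -0.0103 - j0.01169 A.
Step 7 — Convert to polar: |I| = 0.01558 A, ∠I = -131.4°.

I = 0.01558∠-131.4° A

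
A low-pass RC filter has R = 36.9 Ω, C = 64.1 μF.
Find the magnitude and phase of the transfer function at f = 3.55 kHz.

Step 1 — Angular frequency: ω = 2π·3550 = 2.231e+04 rad/s.
Step 2 — Transfer function: H(jω) = 1/(1 + jωRC).
Step 3 — Denominator: 1 + jωRC = 1 + j·2.231e+04·36.9·6.41e-05 = 1 + j52.76.
Step 4 — H = 0.0003591 - j0.01895.
Step 5 — Magnitude: |H| = 0.01895 (-34.4 dB); phase: φ = -88.9°.

|H| = 0.01895 (-34.4 dB), φ = -88.9°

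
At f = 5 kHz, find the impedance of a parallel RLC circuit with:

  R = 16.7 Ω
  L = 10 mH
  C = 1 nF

Step 1 — Angular frequency: ω = 2π·f = 2π·5000 = 3.142e+04 rad/s.
Step 2 — Component impedances:
  R: Z = R = 16.7 Ω
  L: Z = jωL = j·3.142e+04·0.01 = 0 + j314.2 Ω
  C: Z = 1/(jωC) = -j/(ω·C) = 0 - j3.183e+04 Ω
Step 3 — Parallel combination: 1/Z_total = 1/R + 1/L + 1/C; Z_total = 16.65 + j0.8765 Ω = 16.68∠3.0° Ω.

Z = 16.65 + j0.8765 Ω = 16.68∠3.0° Ω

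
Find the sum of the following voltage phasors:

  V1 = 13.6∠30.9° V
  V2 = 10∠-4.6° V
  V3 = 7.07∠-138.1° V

Step 1 — Convert each phasor to rectangular form:
  V1 = 13.6·(cos(30.9°) + j·sin(30.9°)) = 11.67 + j6.984 V
  V2 = 10·(cos(-4.6°) + j·sin(-4.6°)) = 9.968 - j0.802 V
  V3 = 7.07·(cos(-138.1°) + j·sin(-138.1°)) = -5.262 - j4.722 V
Step 2 — Sum components: V_total = 16.38 + j1.461 V.
Step 3 — Convert to polar: |V_total| = 16.44 V, ∠V_total = 5.1°.

V_total = 16.44∠5.1° V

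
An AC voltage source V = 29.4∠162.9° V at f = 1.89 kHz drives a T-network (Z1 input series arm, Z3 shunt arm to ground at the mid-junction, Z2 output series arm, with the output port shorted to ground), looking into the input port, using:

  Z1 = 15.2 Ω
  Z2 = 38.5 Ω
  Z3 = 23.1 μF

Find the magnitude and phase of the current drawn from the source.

Step 1 — Angular frequency: ω = 2π·f = 2π·1890 = 1.188e+04 rad/s.
Step 2 — Component impedances:
  Z1: Z = R = 15.2 Ω
  Z2: Z = R = 38.5 Ω
  Z3: Z = 1/(jωC) = -j/(ω·C) = 0 - j3.645 Ω
Step 3 — With the output port shorted to ground, the output series arm Z2 runs from the junction to ground; the shunt arm Z3 also runs from the junction to ground. They appear in parallel: Z3 || Z2 = 0.3421 - j3.613 Ω.
Step 4 — Series with input arm Z1: Z_in = Z1 + (Z3 || Z2) = 15.54 - j3.613 Ω = 15.96∠-13.1° Ω.
Step 5 — Source phasor: V = 29.4∠162.9° V = -28.1 + j8.645 V.
Step 6 — Ohm's law: I = V / Z_total = (-28.1 + j8.645) / (15.54 - j3.613) = -1.838 + j0.1289 A.
Step 7 — Convert to polar: |I| = 1.843 A, ∠I = 176.0°.

I = 1.843∠176.0° A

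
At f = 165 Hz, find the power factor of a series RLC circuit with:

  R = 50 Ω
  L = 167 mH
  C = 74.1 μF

Step 1 — Angular frequency: ω = 2π·f = 2π·165 = 1037 rad/s.
Step 2 — Component impedances:
  R: Z = R = 50 Ω
  L: Z = jωL = j·1037·0.167 = 0 + j173.1 Ω
  C: Z = 1/(jωC) = -j/(ω·C) = 0 - j13.02 Ω
Step 3 — Series combination: Z_total = R + L + C = 50 + j160.1 Ω = 167.7∠72.7° Ω.
Step 4 — Power factor: PF = cos(φ) = Re(Z)/|Z| = 50/167.74 = 0.2981.
Step 5 — Type: Im(Z) = 160.1 ⇒ lagging (phase φ = 72.7°).

PF = 0.2981 (lagging, φ = 72.7°)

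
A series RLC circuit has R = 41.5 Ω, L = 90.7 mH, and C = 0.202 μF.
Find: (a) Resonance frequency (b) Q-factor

Step 1 — Resonance condition Im(Z)=0 gives ω₀ = 1/√(LC).
Step 2 — ω₀ = 1/√(0.0907·2.02e-07) = 7388 rad/s.
Step 3 — f₀ = ω₀/(2π) = 1176 Hz.
Step 4 — Series Q: Q = ω₀L/R = 7388·0.0907/41.5 = 16.15.

(a) f₀ = 1176 Hz  (b) Q = 16.15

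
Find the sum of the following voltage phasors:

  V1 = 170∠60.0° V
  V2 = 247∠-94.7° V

Step 1 — Convert each phasor to rectangular form:
  V1 = 170·(cos(60.0°) + j·sin(60.0°)) = 85 + j147.2 V
  V2 = 247·(cos(-94.7°) + j·sin(-94.7°)) = -20.24 - j246.2 V
Step 2 — Sum components: V_total = 64.76 - j98.95 V.
Step 3 — Convert to polar: |V_total| = 118.3 V, ∠V_total = -56.8°.

V_total = 118.3∠-56.8° V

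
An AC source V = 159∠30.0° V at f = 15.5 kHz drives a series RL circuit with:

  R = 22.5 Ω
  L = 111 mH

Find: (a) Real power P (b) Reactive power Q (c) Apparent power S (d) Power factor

Step 1 — Angular frequency: ω = 2π·f = 2π·1.55e+04 = 9.739e+04 rad/s.
Step 2 — Component impedances:
  R: Z = R = 22.5 Ω
  L: Z = jωL = j·9.739e+04·0.111 = 0 + j1.081e+04 Ω
Step 3 — Series combination: Z_total = R + L = 22.5 + j1.081e+04 Ω = 1.081e+04∠89.9° Ω.
Step 4 — Source phasor: V = 159∠30.0° V = 137.7 + j79.5 V.
Step 5 — Current: I = V / Z = 0.007381 - j0.01272 A = 0.01471∠-59.9° A.
Step 6 — Complex power: S = V·I* = 0.004867 + j2.339 VA.
Step 7 — Real power: P = Re(S) = 0.004867 W.
Step 8 — Reactive power: Q = Im(S) = 2.339 VAR.
Step 9 — Apparent power: |S| = 2.339 VA.
Step 10 — Power factor: PF = P/|S| = 0.002081 (lagging).

(a) P = 0.004867 W  (b) Q = 2.339 VAR  (c) S = 2.339 VA  (d) PF = 0.002081 (lagging)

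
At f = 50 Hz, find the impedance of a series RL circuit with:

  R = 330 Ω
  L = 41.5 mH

Step 1 — Angular frequency: ω = 2π·f = 2π·50 = 314.2 rad/s.
Step 2 — Component impedances:
  R: Z = R = 330 Ω
  L: Z = jωL = j·314.2·0.0415 = 0 + j13.04 Ω
Step 3 — Series combination: Z_total = R + L = 330 + j13.04 Ω = 330.3∠2.3° Ω.

Z = 330 + j13.04 Ω = 330.3∠2.3° Ω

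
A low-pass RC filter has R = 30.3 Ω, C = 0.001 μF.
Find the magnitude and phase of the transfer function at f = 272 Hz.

Step 1 — Angular frequency: ω = 2π·272 = 1709 rad/s.
Step 2 — Transfer function: H(jω) = 1/(1 + jωRC).
Step 3 — Denominator: 1 + jωRC = 1 + j·1709·30.3·1e-09 = 1 + j5.178e-05.
Step 4 — H = 1 - j5.178e-05.
Step 5 — Magnitude: |H| = 1 (-0.0 dB); phase: φ = -0.0°.

|H| = 1 (-0.0 dB), φ = -0.0°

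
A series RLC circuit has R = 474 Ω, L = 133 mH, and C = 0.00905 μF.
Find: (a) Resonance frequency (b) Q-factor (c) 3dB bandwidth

Step 1 — Resonance: ω₀ = 1/√(LC) = 1/√(0.133·9.05e-09) = 2.882e+04 rad/s.
Step 2 — f₀ = ω₀/(2π) = 4587 Hz.
Step 3 — Series Q: Q = ω₀L/R = 2.882e+04·0.133/474 = 8.088.
Step 4 — Bandwidth: Δω = ω₀/Q = 3564 rad/s; BW = Δω/(2π) = 567.2 Hz.

(a) f₀ = 4587 Hz  (b) Q = 8.088  (c) BW = 567.2 Hz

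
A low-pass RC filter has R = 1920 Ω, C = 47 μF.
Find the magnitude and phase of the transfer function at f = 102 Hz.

Step 1 — Angular frequency: ω = 2π·102 = 640.9 rad/s.
Step 2 — Transfer function: H(jω) = 1/(1 + jωRC).
Step 3 — Denominator: 1 + jωRC = 1 + j·640.9·1920·4.7e-05 = 1 + j57.83.
Step 4 — H = 0.0002989 - j0.01729.
Step 5 — Magnitude: |H| = 0.01729 (-35.2 dB); phase: φ = -89.0°.

|H| = 0.01729 (-35.2 dB), φ = -89.0°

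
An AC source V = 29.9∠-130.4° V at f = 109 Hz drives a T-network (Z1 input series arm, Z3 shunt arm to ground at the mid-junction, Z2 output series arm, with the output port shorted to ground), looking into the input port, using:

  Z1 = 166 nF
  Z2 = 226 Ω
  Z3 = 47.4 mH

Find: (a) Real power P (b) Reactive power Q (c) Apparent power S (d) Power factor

Step 1 — Angular frequency: ω = 2π·f = 2π·109 = 684.9 rad/s.
Step 2 — Component impedances:
  Z1: Z = 1/(jωC) = -j/(ω·C) = 0 - j8796 Ω
  Z2: Z = R = 226 Ω
  Z3: Z = jωL = j·684.9·0.0474 = 0 + j32.46 Ω
Step 3 — With the output port shorted to ground, the output series arm Z2 runs from the junction to ground; the shunt arm Z3 also runs from the junction to ground. They appear in parallel: Z3 || Z2 = 4.569 + j31.81 Ω.
Step 4 — Series with input arm Z1: Z_in = Z1 + (Z3 || Z2) = 4.569 - j8764 Ω = 8764∠-90.0° Ω.
Step 5 — Source phasor: V = 29.9∠-130.4° V = -19.38 - j22.77 V.
Step 6 — Current: I = V / Z = 0.002597 - j0.002212 A = 0.003412∠-40.4° A.
Step 7 — Complex power: S = V·I* = 5.318e-05 - j0.102 VA.
Step 8 — Real power: P = Re(S) = 5.318e-05 W.
Step 9 — Reactive power: Q = Im(S) = -0.102 VAR.
Step 10 — Apparent power: |S| = 0.102 VA.
Step 11 — Power factor: PF = P/|S| = 0.0005213 (leading).

(a) P = 5.318e-05 W  (b) Q = -0.102 VAR  (c) S = 0.102 VA  (d) PF = 0.0005213 (leading)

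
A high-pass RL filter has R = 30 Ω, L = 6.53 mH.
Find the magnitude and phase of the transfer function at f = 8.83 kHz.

Step 1 — Angular frequency: ω = 2π·8830 = 5.548e+04 rad/s.
Step 2 — Transfer function: H(jω) = jωL/(R + jωL).
Step 3 — Numerator jωL = j·362.3; denominator R + jωL = 30 + j362.3.
Step 4 — H = 0.9932 + j0.08224.
Step 5 — Magnitude: |H| = 0.9966 (-0.0 dB); phase: φ = 4.7°.

|H| = 0.9966 (-0.0 dB), φ = 4.7°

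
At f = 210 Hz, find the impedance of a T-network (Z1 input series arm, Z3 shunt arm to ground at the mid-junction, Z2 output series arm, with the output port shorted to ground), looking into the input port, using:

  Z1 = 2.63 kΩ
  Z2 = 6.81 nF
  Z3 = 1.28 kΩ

Step 1 — Angular frequency: ω = 2π·f = 2π·210 = 1319 rad/s.
Step 2 — Component impedances:
  Z1: Z = R = 2630 Ω
  Z2: Z = 1/(jωC) = -j/(ω·C) = 0 - j1.113e+05 Ω
  Z3: Z = R = 1280 Ω
Step 3 — With the output port shorted to ground, the output series arm Z2 runs from the junction to ground; the shunt arm Z3 also runs from the junction to ground. They appear in parallel: Z3 || Z2 = 1280 - j14.72 Ω.
Step 4 — Series with input arm Z1: Z_in = Z1 + (Z3 || Z2) = 3910 - j14.72 Ω = 3910∠-0.2° Ω.

Z = 3910 - j14.72 Ω = 3910∠-0.2° Ω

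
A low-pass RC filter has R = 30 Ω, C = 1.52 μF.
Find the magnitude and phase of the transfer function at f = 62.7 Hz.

Step 1 — Angular frequency: ω = 2π·62.7 = 394 rad/s.
Step 2 — Transfer function: H(jω) = 1/(1 + jωRC).
Step 3 — Denominator: 1 + jωRC = 1 + j·394·30·1.52e-06 = 1 + j0.01796.
Step 4 — H = 0.9997 - j0.01796.
Step 5 — Magnitude: |H| = 0.9998 (-0.0 dB); phase: φ = -1.0°.

|H| = 0.9998 (-0.0 dB), φ = -1.0°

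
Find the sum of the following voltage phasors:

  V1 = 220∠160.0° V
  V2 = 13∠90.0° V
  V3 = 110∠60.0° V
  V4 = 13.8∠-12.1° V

Step 1 — Convert each phasor to rectangular form:
  V1 = 220·(cos(160.0°) + j·sin(160.0°)) = -206.7 + j75.24 V
  V2 = 13·(cos(90.0°) + j·sin(90.0°)) = 0 + j13 V
  V3 = 110·(cos(60.0°) + j·sin(60.0°)) = 55 + j95.26 V
  V4 = 13.8·(cos(-12.1°) + j·sin(-12.1°)) = 13.49 - j2.893 V
Step 2 — Sum components: V_total = -138.2 + j180.6 V.
Step 3 — Convert to polar: |V_total| = 227.4 V, ∠V_total = 127.4°.

V_total = 227.4∠127.4° V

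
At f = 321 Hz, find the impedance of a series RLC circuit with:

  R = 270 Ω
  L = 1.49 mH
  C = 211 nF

Step 1 — Angular frequency: ω = 2π·f = 2π·321 = 2017 rad/s.
Step 2 — Component impedances:
  R: Z = R = 270 Ω
  L: Z = jωL = j·2017·0.00149 = 0 + j3.005 Ω
  C: Z = 1/(jωC) = -j/(ω·C) = 0 - j2350 Ω
Step 3 — Series combination: Z_total = R + L + C = 270 - j2347 Ω = 2362∠-83.4° Ω.

Z = 270 - j2347 Ω = 2362∠-83.4° Ω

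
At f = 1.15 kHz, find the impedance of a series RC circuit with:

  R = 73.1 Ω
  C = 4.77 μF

Step 1 — Angular frequency: ω = 2π·f = 2π·1150 = 7226 rad/s.
Step 2 — Component impedances:
  R: Z = R = 73.1 Ω
  C: Z = 1/(jωC) = -j/(ω·C) = 0 - j29.01 Ω
Step 3 — Series combination: Z_total = R + C = 73.1 - j29.01 Ω = 78.65∠-21.6° Ω.

Z = 73.1 - j29.01 Ω = 78.65∠-21.6° Ω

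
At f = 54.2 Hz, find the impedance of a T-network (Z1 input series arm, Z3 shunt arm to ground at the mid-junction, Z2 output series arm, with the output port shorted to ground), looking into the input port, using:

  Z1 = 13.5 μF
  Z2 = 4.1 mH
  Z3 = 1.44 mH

Step 1 — Angular frequency: ω = 2π·f = 2π·54.2 = 340.5 rad/s.
Step 2 — Component impedances:
  Z1: Z = 1/(jωC) = -j/(ω·C) = 0 - j217.5 Ω
  Z2: Z = jωL = j·340.5·0.0041 = 0 + j1.396 Ω
  Z3: Z = jωL = j·340.5·0.00144 = 0 + j0.4904 Ω
Step 3 — With the output port shorted to ground, the output series arm Z2 runs from the junction to ground; the shunt arm Z3 also runs from the junction to ground. They appear in parallel: Z3 || Z2 = 0 + j0.3629 Ω.
Step 4 — Series with input arm Z1: Z_in = Z1 + (Z3 || Z2) = 0 - j217.2 Ω = 217.2∠-90.0° Ω.

Z = 0 - j217.2 Ω = 217.2∠-90.0° Ω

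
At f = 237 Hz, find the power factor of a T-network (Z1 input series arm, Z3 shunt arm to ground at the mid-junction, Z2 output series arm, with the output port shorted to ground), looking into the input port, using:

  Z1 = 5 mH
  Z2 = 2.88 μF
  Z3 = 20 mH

Step 1 — Angular frequency: ω = 2π·f = 2π·237 = 1489 rad/s.
Step 2 — Component impedances:
  Z1: Z = jωL = j·1489·0.005 = 0 + j7.446 Ω
  Z2: Z = 1/(jωC) = -j/(ω·C) = 0 - j233.2 Ω
  Z3: Z = jωL = j·1489·0.02 = 0 + j29.78 Ω
Step 3 — With the output port shorted to ground, the output series arm Z2 runs from the junction to ground; the shunt arm Z3 also runs from the junction to ground. They appear in parallel: Z3 || Z2 = 0 + j34.14 Ω.
Step 4 — Series with input arm Z1: Z_in = Z1 + (Z3 || Z2) = 0 + j41.59 Ω = 41.59∠90.0° Ω.
Step 5 — Power factor: PF = cos(φ) = Re(Z)/|Z| = 0/41.59 = 0.
Step 6 — Type: Im(Z) = 41.59 ⇒ lagging (phase φ = 90.0°).

PF = 0 (lagging, φ = 90.0°)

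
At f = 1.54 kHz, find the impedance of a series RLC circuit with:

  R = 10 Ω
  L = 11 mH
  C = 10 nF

Step 1 — Angular frequency: ω = 2π·f = 2π·1540 = 9676 rad/s.
Step 2 — Component impedances:
  R: Z = R = 10 Ω
  L: Z = jωL = j·9676·0.011 = 0 + j106.4 Ω
  C: Z = 1/(jωC) = -j/(ω·C) = 0 - j1.033e+04 Ω
Step 3 — Series combination: Z_total = R + L + C = 10 - j1.023e+04 Ω = 1.023e+04∠-89.9° Ω.

Z = 10 - j1.023e+04 Ω = 1.023e+04∠-89.9° Ω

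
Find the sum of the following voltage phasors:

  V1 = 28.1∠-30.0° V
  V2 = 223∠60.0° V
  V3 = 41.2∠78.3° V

Step 1 — Convert each phasor to rectangular form:
  V1 = 28.1·(cos(-30.0°) + j·sin(-30.0°)) = 24.34 - j14.05 V
  V2 = 223·(cos(60.0°) + j·sin(60.0°)) = 111.5 + j193.1 V
  V3 = 41.2·(cos(78.3°) + j·sin(78.3°)) = 8.355 + j40.34 V
Step 2 — Sum components: V_total = 144.2 + j219.4 V.
Step 3 — Convert to polar: |V_total| = 262.6 V, ∠V_total = 56.7°.

V_total = 262.6∠56.7° V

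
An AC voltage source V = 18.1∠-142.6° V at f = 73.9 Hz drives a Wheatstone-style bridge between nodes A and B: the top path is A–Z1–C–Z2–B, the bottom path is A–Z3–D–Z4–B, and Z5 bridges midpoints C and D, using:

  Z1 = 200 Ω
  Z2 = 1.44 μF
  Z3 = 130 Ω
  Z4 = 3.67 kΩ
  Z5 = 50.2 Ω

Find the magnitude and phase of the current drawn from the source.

Step 1 — Angular frequency: ω = 2π·f = 2π·73.9 = 464.3 rad/s.
Step 2 — Component impedances:
  Z1: Z = R = 200 Ω
  Z2: Z = 1/(jωC) = -j/(ω·C) = 0 - j1496 Ω
  Z3: Z = R = 130 Ω
  Z4: Z = R = 3670 Ω
  Z5: Z = R = 50.2 Ω
Step 3 — Bridge requires nodal analysis (the Z5 bridge couples midpoints C and D, so the two paths cannot be reduced to a simple series/parallel combination). Setting node B to ground and injecting 1 A at node A, the 3-node admittance system at A, C, D solves to V_A = Z_AB = 605.5 - j1269 Ω = 1406∠-64.5° Ω.
Step 4 — Source phasor: V = 18.1∠-142.6° V = -14.38 - j10.99 V.
Step 5 — Ohm's law: I = V / Z_total = (-14.38 - j10.99) / (605.5 - j1269) = 0.002652 - j0.0126 A.
Step 6 — Convert to polar: |I| = 0.01288 A, ∠I = -78.1°.

I = 0.01288∠-78.1° A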